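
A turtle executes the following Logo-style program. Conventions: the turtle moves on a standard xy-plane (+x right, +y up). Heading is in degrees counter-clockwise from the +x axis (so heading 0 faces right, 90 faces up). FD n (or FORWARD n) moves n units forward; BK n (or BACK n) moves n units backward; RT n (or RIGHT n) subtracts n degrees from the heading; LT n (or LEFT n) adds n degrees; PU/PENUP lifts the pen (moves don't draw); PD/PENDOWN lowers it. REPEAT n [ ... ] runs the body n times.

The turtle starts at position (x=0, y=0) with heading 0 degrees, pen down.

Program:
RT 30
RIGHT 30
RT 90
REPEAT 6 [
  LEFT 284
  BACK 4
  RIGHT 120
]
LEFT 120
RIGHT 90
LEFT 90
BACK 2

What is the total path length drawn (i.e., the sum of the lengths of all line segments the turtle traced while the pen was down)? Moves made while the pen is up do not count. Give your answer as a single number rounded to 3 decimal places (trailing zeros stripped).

Executing turtle program step by step:
Start: pos=(0,0), heading=0, pen down
RT 30: heading 0 -> 330
RT 30: heading 330 -> 300
RT 90: heading 300 -> 210
REPEAT 6 [
  -- iteration 1/6 --
  LT 284: heading 210 -> 134
  BK 4: (0,0) -> (2.779,-2.877) [heading=134, draw]
  RT 120: heading 134 -> 14
  -- iteration 2/6 --
  LT 284: heading 14 -> 298
  BK 4: (2.779,-2.877) -> (0.901,0.654) [heading=298, draw]
  RT 120: heading 298 -> 178
  -- iteration 3/6 --
  LT 284: heading 178 -> 102
  BK 4: (0.901,0.654) -> (1.732,-3.258) [heading=102, draw]
  RT 120: heading 102 -> 342
  -- iteration 4/6 --
  LT 284: heading 342 -> 266
  BK 4: (1.732,-3.258) -> (2.011,0.732) [heading=266, draw]
  RT 120: heading 266 -> 146
  -- iteration 5/6 --
  LT 284: heading 146 -> 70
  BK 4: (2.011,0.732) -> (0.643,-3.027) [heading=70, draw]
  RT 120: heading 70 -> 310
  -- iteration 6/6 --
  LT 284: heading 310 -> 234
  BK 4: (0.643,-3.027) -> (2.994,0.209) [heading=234, draw]
  RT 120: heading 234 -> 114
]
LT 120: heading 114 -> 234
RT 90: heading 234 -> 144
LT 90: heading 144 -> 234
BK 2: (2.994,0.209) -> (4.17,1.827) [heading=234, draw]
Final: pos=(4.17,1.827), heading=234, 7 segment(s) drawn

Segment lengths:
  seg 1: (0,0) -> (2.779,-2.877), length = 4
  seg 2: (2.779,-2.877) -> (0.901,0.654), length = 4
  seg 3: (0.901,0.654) -> (1.732,-3.258), length = 4
  seg 4: (1.732,-3.258) -> (2.011,0.732), length = 4
  seg 5: (2.011,0.732) -> (0.643,-3.027), length = 4
  seg 6: (0.643,-3.027) -> (2.994,0.209), length = 4
  seg 7: (2.994,0.209) -> (4.17,1.827), length = 2
Total = 26

Answer: 26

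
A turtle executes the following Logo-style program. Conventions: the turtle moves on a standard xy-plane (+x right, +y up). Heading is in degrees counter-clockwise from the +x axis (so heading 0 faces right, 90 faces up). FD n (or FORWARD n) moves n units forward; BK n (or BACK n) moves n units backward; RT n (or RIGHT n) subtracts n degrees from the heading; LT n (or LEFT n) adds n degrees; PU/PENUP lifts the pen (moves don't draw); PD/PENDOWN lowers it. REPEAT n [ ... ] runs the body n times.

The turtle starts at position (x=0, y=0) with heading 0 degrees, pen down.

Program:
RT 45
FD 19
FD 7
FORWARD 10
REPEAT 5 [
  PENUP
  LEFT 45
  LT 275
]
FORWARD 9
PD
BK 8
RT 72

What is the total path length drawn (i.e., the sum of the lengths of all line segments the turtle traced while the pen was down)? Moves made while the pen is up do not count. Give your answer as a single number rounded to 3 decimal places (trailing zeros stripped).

Answer: 44

Derivation:
Executing turtle program step by step:
Start: pos=(0,0), heading=0, pen down
RT 45: heading 0 -> 315
FD 19: (0,0) -> (13.435,-13.435) [heading=315, draw]
FD 7: (13.435,-13.435) -> (18.385,-18.385) [heading=315, draw]
FD 10: (18.385,-18.385) -> (25.456,-25.456) [heading=315, draw]
REPEAT 5 [
  -- iteration 1/5 --
  PU: pen up
  LT 45: heading 315 -> 0
  LT 275: heading 0 -> 275
  -- iteration 2/5 --
  PU: pen up
  LT 45: heading 275 -> 320
  LT 275: heading 320 -> 235
  -- iteration 3/5 --
  PU: pen up
  LT 45: heading 235 -> 280
  LT 275: heading 280 -> 195
  -- iteration 4/5 --
  PU: pen up
  LT 45: heading 195 -> 240
  LT 275: heading 240 -> 155
  -- iteration 5/5 --
  PU: pen up
  LT 45: heading 155 -> 200
  LT 275: heading 200 -> 115
]
FD 9: (25.456,-25.456) -> (21.652,-17.299) [heading=115, move]
PD: pen down
BK 8: (21.652,-17.299) -> (25.033,-24.55) [heading=115, draw]
RT 72: heading 115 -> 43
Final: pos=(25.033,-24.55), heading=43, 4 segment(s) drawn

Segment lengths:
  seg 1: (0,0) -> (13.435,-13.435), length = 19
  seg 2: (13.435,-13.435) -> (18.385,-18.385), length = 7
  seg 3: (18.385,-18.385) -> (25.456,-25.456), length = 10
  seg 4: (21.652,-17.299) -> (25.033,-24.55), length = 8
Total = 44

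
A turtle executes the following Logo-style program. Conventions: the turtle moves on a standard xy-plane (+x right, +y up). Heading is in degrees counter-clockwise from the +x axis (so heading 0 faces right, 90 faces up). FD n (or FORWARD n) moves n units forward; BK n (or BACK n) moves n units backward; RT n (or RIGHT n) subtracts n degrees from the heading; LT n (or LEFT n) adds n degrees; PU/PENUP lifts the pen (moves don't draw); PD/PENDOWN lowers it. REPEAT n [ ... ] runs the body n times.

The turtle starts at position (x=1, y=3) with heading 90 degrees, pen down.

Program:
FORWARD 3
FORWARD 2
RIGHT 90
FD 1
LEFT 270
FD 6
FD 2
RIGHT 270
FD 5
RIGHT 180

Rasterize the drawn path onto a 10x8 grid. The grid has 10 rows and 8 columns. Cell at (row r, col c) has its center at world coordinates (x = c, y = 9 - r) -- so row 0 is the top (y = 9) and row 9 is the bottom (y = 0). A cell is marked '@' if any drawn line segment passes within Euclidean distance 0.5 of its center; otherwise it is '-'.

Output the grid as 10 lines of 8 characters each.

Answer: --------
-@@-----
-@@-----
-@@-----
-@@-----
-@@-----
-@@-----
--@-----
--@-----
--@@@@@@

Derivation:
Segment 0: (1,3) -> (1,6)
Segment 1: (1,6) -> (1,8)
Segment 2: (1,8) -> (2,8)
Segment 3: (2,8) -> (2,2)
Segment 4: (2,2) -> (2,0)
Segment 5: (2,0) -> (7,0)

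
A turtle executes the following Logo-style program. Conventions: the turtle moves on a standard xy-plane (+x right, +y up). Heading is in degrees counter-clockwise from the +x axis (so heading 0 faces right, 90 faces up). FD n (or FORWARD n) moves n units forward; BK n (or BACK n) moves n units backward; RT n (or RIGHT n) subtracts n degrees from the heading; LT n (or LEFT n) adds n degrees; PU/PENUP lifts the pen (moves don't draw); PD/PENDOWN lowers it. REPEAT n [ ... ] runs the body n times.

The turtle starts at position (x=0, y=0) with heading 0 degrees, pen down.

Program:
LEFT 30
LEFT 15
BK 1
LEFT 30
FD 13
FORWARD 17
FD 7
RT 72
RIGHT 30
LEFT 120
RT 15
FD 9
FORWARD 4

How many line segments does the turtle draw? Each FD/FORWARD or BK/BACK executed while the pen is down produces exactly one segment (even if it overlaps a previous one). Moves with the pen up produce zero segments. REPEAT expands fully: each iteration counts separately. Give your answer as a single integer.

Answer: 6

Derivation:
Executing turtle program step by step:
Start: pos=(0,0), heading=0, pen down
LT 30: heading 0 -> 30
LT 15: heading 30 -> 45
BK 1: (0,0) -> (-0.707,-0.707) [heading=45, draw]
LT 30: heading 45 -> 75
FD 13: (-0.707,-0.707) -> (2.658,11.85) [heading=75, draw]
FD 17: (2.658,11.85) -> (7.057,28.271) [heading=75, draw]
FD 7: (7.057,28.271) -> (8.869,35.032) [heading=75, draw]
RT 72: heading 75 -> 3
RT 30: heading 3 -> 333
LT 120: heading 333 -> 93
RT 15: heading 93 -> 78
FD 9: (8.869,35.032) -> (10.74,43.835) [heading=78, draw]
FD 4: (10.74,43.835) -> (11.572,47.748) [heading=78, draw]
Final: pos=(11.572,47.748), heading=78, 6 segment(s) drawn
Segments drawn: 6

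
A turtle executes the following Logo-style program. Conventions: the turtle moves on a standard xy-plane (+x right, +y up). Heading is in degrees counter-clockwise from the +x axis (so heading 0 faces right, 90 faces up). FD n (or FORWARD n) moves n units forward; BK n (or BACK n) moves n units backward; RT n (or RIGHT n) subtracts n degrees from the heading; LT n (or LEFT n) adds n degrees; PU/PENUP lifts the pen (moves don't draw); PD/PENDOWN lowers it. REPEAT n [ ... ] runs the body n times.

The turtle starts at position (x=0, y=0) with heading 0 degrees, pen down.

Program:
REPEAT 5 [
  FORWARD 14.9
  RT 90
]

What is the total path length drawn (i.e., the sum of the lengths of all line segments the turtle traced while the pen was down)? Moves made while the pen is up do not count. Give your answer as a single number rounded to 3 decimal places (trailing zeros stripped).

Answer: 74.5

Derivation:
Executing turtle program step by step:
Start: pos=(0,0), heading=0, pen down
REPEAT 5 [
  -- iteration 1/5 --
  FD 14.9: (0,0) -> (14.9,0) [heading=0, draw]
  RT 90: heading 0 -> 270
  -- iteration 2/5 --
  FD 14.9: (14.9,0) -> (14.9,-14.9) [heading=270, draw]
  RT 90: heading 270 -> 180
  -- iteration 3/5 --
  FD 14.9: (14.9,-14.9) -> (0,-14.9) [heading=180, draw]
  RT 90: heading 180 -> 90
  -- iteration 4/5 --
  FD 14.9: (0,-14.9) -> (0,0) [heading=90, draw]
  RT 90: heading 90 -> 0
  -- iteration 5/5 --
  FD 14.9: (0,0) -> (14.9,0) [heading=0, draw]
  RT 90: heading 0 -> 270
]
Final: pos=(14.9,0), heading=270, 5 segment(s) drawn

Segment lengths:
  seg 1: (0,0) -> (14.9,0), length = 14.9
  seg 2: (14.9,0) -> (14.9,-14.9), length = 14.9
  seg 3: (14.9,-14.9) -> (0,-14.9), length = 14.9
  seg 4: (0,-14.9) -> (0,0), length = 14.9
  seg 5: (0,0) -> (14.9,0), length = 14.9
Total = 74.5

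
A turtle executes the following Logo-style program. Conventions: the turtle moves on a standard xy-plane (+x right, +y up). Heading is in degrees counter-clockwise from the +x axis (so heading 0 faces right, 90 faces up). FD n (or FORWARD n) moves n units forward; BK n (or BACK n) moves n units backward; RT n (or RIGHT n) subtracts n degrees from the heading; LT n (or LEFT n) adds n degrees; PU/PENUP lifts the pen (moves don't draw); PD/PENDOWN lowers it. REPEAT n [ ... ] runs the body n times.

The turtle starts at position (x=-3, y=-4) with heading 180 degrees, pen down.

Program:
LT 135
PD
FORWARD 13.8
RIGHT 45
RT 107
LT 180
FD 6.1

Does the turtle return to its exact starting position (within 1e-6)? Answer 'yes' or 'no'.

Answer: no

Derivation:
Executing turtle program step by step:
Start: pos=(-3,-4), heading=180, pen down
LT 135: heading 180 -> 315
PD: pen down
FD 13.8: (-3,-4) -> (6.758,-13.758) [heading=315, draw]
RT 45: heading 315 -> 270
RT 107: heading 270 -> 163
LT 180: heading 163 -> 343
FD 6.1: (6.758,-13.758) -> (12.592,-15.542) [heading=343, draw]
Final: pos=(12.592,-15.542), heading=343, 2 segment(s) drawn

Start position: (-3, -4)
Final position: (12.592, -15.542)
Distance = 19.399; >= 1e-6 -> NOT closed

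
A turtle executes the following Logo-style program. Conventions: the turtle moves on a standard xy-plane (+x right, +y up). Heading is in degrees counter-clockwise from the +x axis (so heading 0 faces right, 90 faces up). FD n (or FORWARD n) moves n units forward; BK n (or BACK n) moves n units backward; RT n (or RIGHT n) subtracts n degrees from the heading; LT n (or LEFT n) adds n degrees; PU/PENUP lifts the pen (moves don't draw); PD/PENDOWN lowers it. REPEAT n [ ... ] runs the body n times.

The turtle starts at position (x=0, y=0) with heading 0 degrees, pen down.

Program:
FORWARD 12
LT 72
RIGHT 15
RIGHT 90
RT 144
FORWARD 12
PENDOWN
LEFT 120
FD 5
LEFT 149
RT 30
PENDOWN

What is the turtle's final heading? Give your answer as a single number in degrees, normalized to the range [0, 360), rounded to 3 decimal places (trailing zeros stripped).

Answer: 62

Derivation:
Executing turtle program step by step:
Start: pos=(0,0), heading=0, pen down
FD 12: (0,0) -> (12,0) [heading=0, draw]
LT 72: heading 0 -> 72
RT 15: heading 72 -> 57
RT 90: heading 57 -> 327
RT 144: heading 327 -> 183
FD 12: (12,0) -> (0.016,-0.628) [heading=183, draw]
PD: pen down
LT 120: heading 183 -> 303
FD 5: (0.016,-0.628) -> (2.74,-4.821) [heading=303, draw]
LT 149: heading 303 -> 92
RT 30: heading 92 -> 62
PD: pen down
Final: pos=(2.74,-4.821), heading=62, 3 segment(s) drawn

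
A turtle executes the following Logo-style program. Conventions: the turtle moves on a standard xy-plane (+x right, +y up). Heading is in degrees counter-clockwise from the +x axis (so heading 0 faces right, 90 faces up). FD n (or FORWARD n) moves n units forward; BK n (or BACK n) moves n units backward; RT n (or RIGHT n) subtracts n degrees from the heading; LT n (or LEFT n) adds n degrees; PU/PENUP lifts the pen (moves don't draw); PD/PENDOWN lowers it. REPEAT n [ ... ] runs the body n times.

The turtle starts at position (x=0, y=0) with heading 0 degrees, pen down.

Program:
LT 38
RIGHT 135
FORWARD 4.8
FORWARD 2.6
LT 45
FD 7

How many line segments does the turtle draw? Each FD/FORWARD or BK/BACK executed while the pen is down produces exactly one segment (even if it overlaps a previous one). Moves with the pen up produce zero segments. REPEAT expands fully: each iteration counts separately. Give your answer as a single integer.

Answer: 3

Derivation:
Executing turtle program step by step:
Start: pos=(0,0), heading=0, pen down
LT 38: heading 0 -> 38
RT 135: heading 38 -> 263
FD 4.8: (0,0) -> (-0.585,-4.764) [heading=263, draw]
FD 2.6: (-0.585,-4.764) -> (-0.902,-7.345) [heading=263, draw]
LT 45: heading 263 -> 308
FD 7: (-0.902,-7.345) -> (3.408,-12.861) [heading=308, draw]
Final: pos=(3.408,-12.861), heading=308, 3 segment(s) drawn
Segments drawn: 3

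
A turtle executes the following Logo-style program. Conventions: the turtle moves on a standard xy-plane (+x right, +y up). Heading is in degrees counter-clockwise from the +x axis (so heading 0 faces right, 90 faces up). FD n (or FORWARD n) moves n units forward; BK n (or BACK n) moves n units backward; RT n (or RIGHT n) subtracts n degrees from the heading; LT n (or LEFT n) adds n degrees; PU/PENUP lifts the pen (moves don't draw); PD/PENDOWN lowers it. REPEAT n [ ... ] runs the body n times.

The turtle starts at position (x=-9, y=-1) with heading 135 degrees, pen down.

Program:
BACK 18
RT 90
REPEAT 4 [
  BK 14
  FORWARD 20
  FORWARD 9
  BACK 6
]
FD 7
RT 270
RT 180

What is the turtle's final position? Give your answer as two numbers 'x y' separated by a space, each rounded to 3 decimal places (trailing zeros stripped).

Executing turtle program step by step:
Start: pos=(-9,-1), heading=135, pen down
BK 18: (-9,-1) -> (3.728,-13.728) [heading=135, draw]
RT 90: heading 135 -> 45
REPEAT 4 [
  -- iteration 1/4 --
  BK 14: (3.728,-13.728) -> (-6.172,-23.627) [heading=45, draw]
  FD 20: (-6.172,-23.627) -> (7.971,-9.485) [heading=45, draw]
  FD 9: (7.971,-9.485) -> (14.335,-3.121) [heading=45, draw]
  BK 6: (14.335,-3.121) -> (10.092,-7.364) [heading=45, draw]
  -- iteration 2/4 --
  BK 14: (10.092,-7.364) -> (0.192,-17.263) [heading=45, draw]
  FD 20: (0.192,-17.263) -> (14.335,-3.121) [heading=45, draw]
  FD 9: (14.335,-3.121) -> (20.698,3.243) [heading=45, draw]
  BK 6: (20.698,3.243) -> (16.456,-1) [heading=45, draw]
  -- iteration 3/4 --
  BK 14: (16.456,-1) -> (6.556,-10.899) [heading=45, draw]
  FD 20: (6.556,-10.899) -> (20.698,3.243) [heading=45, draw]
  FD 9: (20.698,3.243) -> (27.062,9.607) [heading=45, draw]
  BK 6: (27.062,9.607) -> (22.82,5.364) [heading=45, draw]
  -- iteration 4/4 --
  BK 14: (22.82,5.364) -> (12.92,-4.536) [heading=45, draw]
  FD 20: (12.92,-4.536) -> (27.062,9.607) [heading=45, draw]
  FD 9: (27.062,9.607) -> (33.426,15.971) [heading=45, draw]
  BK 6: (33.426,15.971) -> (29.184,11.728) [heading=45, draw]
]
FD 7: (29.184,11.728) -> (34.134,16.678) [heading=45, draw]
RT 270: heading 45 -> 135
RT 180: heading 135 -> 315
Final: pos=(34.134,16.678), heading=315, 18 segment(s) drawn

Answer: 34.134 16.678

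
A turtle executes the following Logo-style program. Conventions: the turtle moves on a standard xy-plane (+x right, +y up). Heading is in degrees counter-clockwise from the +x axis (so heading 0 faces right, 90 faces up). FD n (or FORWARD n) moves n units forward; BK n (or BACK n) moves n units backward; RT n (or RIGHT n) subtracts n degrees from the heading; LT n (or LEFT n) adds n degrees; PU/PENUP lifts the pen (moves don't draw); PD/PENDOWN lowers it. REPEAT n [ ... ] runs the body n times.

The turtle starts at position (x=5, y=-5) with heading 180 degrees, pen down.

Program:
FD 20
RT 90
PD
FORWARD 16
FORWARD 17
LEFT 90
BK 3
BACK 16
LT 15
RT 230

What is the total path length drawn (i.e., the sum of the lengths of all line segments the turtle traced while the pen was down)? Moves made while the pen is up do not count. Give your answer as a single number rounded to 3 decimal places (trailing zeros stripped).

Answer: 72

Derivation:
Executing turtle program step by step:
Start: pos=(5,-5), heading=180, pen down
FD 20: (5,-5) -> (-15,-5) [heading=180, draw]
RT 90: heading 180 -> 90
PD: pen down
FD 16: (-15,-5) -> (-15,11) [heading=90, draw]
FD 17: (-15,11) -> (-15,28) [heading=90, draw]
LT 90: heading 90 -> 180
BK 3: (-15,28) -> (-12,28) [heading=180, draw]
BK 16: (-12,28) -> (4,28) [heading=180, draw]
LT 15: heading 180 -> 195
RT 230: heading 195 -> 325
Final: pos=(4,28), heading=325, 5 segment(s) drawn

Segment lengths:
  seg 1: (5,-5) -> (-15,-5), length = 20
  seg 2: (-15,-5) -> (-15,11), length = 16
  seg 3: (-15,11) -> (-15,28), length = 17
  seg 4: (-15,28) -> (-12,28), length = 3
  seg 5: (-12,28) -> (4,28), length = 16
Total = 72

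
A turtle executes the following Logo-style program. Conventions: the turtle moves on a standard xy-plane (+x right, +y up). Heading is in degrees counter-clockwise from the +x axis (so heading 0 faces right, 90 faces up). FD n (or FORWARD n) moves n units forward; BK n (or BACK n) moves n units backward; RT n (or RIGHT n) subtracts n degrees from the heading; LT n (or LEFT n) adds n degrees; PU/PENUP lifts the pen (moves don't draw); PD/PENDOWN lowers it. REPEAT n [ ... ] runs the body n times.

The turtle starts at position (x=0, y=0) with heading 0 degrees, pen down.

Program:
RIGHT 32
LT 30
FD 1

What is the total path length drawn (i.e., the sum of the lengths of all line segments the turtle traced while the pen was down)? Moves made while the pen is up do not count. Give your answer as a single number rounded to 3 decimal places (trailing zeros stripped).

Executing turtle program step by step:
Start: pos=(0,0), heading=0, pen down
RT 32: heading 0 -> 328
LT 30: heading 328 -> 358
FD 1: (0,0) -> (0.999,-0.035) [heading=358, draw]
Final: pos=(0.999,-0.035), heading=358, 1 segment(s) drawn

Segment lengths:
  seg 1: (0,0) -> (0.999,-0.035), length = 1
Total = 1

Answer: 1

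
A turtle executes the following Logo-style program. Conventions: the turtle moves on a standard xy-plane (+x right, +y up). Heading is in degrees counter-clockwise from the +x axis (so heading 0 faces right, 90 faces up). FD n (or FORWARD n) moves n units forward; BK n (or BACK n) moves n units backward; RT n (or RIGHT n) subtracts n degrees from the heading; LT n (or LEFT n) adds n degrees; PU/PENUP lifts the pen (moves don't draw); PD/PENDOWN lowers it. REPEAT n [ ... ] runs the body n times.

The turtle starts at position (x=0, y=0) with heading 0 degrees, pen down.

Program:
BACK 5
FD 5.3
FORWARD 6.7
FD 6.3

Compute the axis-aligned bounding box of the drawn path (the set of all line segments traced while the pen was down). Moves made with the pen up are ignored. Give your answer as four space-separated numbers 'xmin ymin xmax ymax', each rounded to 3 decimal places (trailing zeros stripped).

Answer: -5 0 13.3 0

Derivation:
Executing turtle program step by step:
Start: pos=(0,0), heading=0, pen down
BK 5: (0,0) -> (-5,0) [heading=0, draw]
FD 5.3: (-5,0) -> (0.3,0) [heading=0, draw]
FD 6.7: (0.3,0) -> (7,0) [heading=0, draw]
FD 6.3: (7,0) -> (13.3,0) [heading=0, draw]
Final: pos=(13.3,0), heading=0, 4 segment(s) drawn

Segment endpoints: x in {-5, 0, 0.3, 7, 13.3}, y in {0}
xmin=-5, ymin=0, xmax=13.3, ymax=0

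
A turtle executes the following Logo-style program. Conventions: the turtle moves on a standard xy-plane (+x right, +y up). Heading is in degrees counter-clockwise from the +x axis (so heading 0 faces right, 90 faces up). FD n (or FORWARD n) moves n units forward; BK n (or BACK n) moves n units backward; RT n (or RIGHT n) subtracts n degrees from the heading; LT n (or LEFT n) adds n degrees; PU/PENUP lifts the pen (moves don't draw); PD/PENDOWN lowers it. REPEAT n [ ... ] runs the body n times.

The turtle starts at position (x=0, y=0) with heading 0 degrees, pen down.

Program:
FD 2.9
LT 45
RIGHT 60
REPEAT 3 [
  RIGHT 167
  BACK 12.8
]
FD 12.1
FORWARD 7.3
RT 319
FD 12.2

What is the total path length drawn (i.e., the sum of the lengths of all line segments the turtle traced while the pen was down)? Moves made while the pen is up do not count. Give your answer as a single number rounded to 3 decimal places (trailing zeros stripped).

Executing turtle program step by step:
Start: pos=(0,0), heading=0, pen down
FD 2.9: (0,0) -> (2.9,0) [heading=0, draw]
LT 45: heading 0 -> 45
RT 60: heading 45 -> 345
REPEAT 3 [
  -- iteration 1/3 --
  RT 167: heading 345 -> 178
  BK 12.8: (2.9,0) -> (15.692,-0.447) [heading=178, draw]
  -- iteration 2/3 --
  RT 167: heading 178 -> 11
  BK 12.8: (15.692,-0.447) -> (3.127,-2.889) [heading=11, draw]
  -- iteration 3/3 --
  RT 167: heading 11 -> 204
  BK 12.8: (3.127,-2.889) -> (14.821,2.317) [heading=204, draw]
]
FD 12.1: (14.821,2.317) -> (3.767,-2.604) [heading=204, draw]
FD 7.3: (3.767,-2.604) -> (-2.902,-5.574) [heading=204, draw]
RT 319: heading 204 -> 245
FD 12.2: (-2.902,-5.574) -> (-8.058,-16.63) [heading=245, draw]
Final: pos=(-8.058,-16.63), heading=245, 7 segment(s) drawn

Segment lengths:
  seg 1: (0,0) -> (2.9,0), length = 2.9
  seg 2: (2.9,0) -> (15.692,-0.447), length = 12.8
  seg 3: (15.692,-0.447) -> (3.127,-2.889), length = 12.8
  seg 4: (3.127,-2.889) -> (14.821,2.317), length = 12.8
  seg 5: (14.821,2.317) -> (3.767,-2.604), length = 12.1
  seg 6: (3.767,-2.604) -> (-2.902,-5.574), length = 7.3
  seg 7: (-2.902,-5.574) -> (-8.058,-16.63), length = 12.2
Total = 72.9

Answer: 72.9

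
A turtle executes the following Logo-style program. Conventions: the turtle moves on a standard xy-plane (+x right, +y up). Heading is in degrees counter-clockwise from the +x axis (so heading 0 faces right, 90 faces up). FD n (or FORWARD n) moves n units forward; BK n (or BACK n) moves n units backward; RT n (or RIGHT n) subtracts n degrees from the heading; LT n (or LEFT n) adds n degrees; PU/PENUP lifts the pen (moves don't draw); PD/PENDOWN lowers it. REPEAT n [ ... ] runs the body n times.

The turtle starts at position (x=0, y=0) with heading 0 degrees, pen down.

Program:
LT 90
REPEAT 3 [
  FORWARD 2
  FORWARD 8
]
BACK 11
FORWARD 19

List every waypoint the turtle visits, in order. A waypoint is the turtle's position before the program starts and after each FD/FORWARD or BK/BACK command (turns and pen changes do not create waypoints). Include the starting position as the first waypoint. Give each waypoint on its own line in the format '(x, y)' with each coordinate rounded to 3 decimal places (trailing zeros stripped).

Executing turtle program step by step:
Start: pos=(0,0), heading=0, pen down
LT 90: heading 0 -> 90
REPEAT 3 [
  -- iteration 1/3 --
  FD 2: (0,0) -> (0,2) [heading=90, draw]
  FD 8: (0,2) -> (0,10) [heading=90, draw]
  -- iteration 2/3 --
  FD 2: (0,10) -> (0,12) [heading=90, draw]
  FD 8: (0,12) -> (0,20) [heading=90, draw]
  -- iteration 3/3 --
  FD 2: (0,20) -> (0,22) [heading=90, draw]
  FD 8: (0,22) -> (0,30) [heading=90, draw]
]
BK 11: (0,30) -> (0,19) [heading=90, draw]
FD 19: (0,19) -> (0,38) [heading=90, draw]
Final: pos=(0,38), heading=90, 8 segment(s) drawn
Waypoints (9 total):
(0, 0)
(0, 2)
(0, 10)
(0, 12)
(0, 20)
(0, 22)
(0, 30)
(0, 19)
(0, 38)

Answer: (0, 0)
(0, 2)
(0, 10)
(0, 12)
(0, 20)
(0, 22)
(0, 30)
(0, 19)
(0, 38)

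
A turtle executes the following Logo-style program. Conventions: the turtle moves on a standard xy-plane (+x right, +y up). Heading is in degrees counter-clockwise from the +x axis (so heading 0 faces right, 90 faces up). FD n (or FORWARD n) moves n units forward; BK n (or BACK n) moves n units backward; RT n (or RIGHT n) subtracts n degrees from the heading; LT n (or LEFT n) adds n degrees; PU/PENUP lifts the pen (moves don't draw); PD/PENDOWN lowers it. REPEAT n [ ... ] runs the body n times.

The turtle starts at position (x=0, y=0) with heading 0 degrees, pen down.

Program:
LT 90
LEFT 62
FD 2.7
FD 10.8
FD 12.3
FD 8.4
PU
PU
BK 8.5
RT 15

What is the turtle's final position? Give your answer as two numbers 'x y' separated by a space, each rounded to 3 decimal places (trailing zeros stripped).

Executing turtle program step by step:
Start: pos=(0,0), heading=0, pen down
LT 90: heading 0 -> 90
LT 62: heading 90 -> 152
FD 2.7: (0,0) -> (-2.384,1.268) [heading=152, draw]
FD 10.8: (-2.384,1.268) -> (-11.92,6.338) [heading=152, draw]
FD 12.3: (-11.92,6.338) -> (-22.78,12.112) [heading=152, draw]
FD 8.4: (-22.78,12.112) -> (-30.197,16.056) [heading=152, draw]
PU: pen up
PU: pen up
BK 8.5: (-30.197,16.056) -> (-22.692,12.065) [heading=152, move]
RT 15: heading 152 -> 137
Final: pos=(-22.692,12.065), heading=137, 4 segment(s) drawn

Answer: -22.692 12.065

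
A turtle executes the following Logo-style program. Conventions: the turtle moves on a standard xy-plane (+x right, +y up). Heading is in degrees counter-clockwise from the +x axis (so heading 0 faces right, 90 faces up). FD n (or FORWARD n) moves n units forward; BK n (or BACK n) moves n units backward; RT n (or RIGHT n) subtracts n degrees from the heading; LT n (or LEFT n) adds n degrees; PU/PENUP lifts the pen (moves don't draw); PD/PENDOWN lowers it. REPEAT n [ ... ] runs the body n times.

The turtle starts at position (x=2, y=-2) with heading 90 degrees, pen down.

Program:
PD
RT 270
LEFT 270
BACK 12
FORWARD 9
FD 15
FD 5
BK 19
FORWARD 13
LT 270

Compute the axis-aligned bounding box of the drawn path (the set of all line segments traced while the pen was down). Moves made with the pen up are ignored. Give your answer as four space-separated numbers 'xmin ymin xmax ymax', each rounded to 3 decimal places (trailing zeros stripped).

Answer: 2 -14 2 15

Derivation:
Executing turtle program step by step:
Start: pos=(2,-2), heading=90, pen down
PD: pen down
RT 270: heading 90 -> 180
LT 270: heading 180 -> 90
BK 12: (2,-2) -> (2,-14) [heading=90, draw]
FD 9: (2,-14) -> (2,-5) [heading=90, draw]
FD 15: (2,-5) -> (2,10) [heading=90, draw]
FD 5: (2,10) -> (2,15) [heading=90, draw]
BK 19: (2,15) -> (2,-4) [heading=90, draw]
FD 13: (2,-4) -> (2,9) [heading=90, draw]
LT 270: heading 90 -> 0
Final: pos=(2,9), heading=0, 6 segment(s) drawn

Segment endpoints: x in {2, 2, 2, 2, 2}, y in {-14, -5, -4, -2, 9, 10, 15}
xmin=2, ymin=-14, xmax=2, ymax=15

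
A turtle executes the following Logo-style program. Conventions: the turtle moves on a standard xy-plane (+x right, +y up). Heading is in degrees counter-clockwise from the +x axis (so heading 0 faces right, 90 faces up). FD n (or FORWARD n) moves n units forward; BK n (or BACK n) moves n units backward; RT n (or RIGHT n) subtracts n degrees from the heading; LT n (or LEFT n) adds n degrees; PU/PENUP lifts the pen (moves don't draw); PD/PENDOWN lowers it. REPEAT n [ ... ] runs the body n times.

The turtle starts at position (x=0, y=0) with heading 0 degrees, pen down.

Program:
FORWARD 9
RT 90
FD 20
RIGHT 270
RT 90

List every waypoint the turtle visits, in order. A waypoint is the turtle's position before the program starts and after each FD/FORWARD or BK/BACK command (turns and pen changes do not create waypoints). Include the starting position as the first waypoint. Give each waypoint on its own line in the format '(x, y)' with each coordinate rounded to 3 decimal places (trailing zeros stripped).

Executing turtle program step by step:
Start: pos=(0,0), heading=0, pen down
FD 9: (0,0) -> (9,0) [heading=0, draw]
RT 90: heading 0 -> 270
FD 20: (9,0) -> (9,-20) [heading=270, draw]
RT 270: heading 270 -> 0
RT 90: heading 0 -> 270
Final: pos=(9,-20), heading=270, 2 segment(s) drawn
Waypoints (3 total):
(0, 0)
(9, 0)
(9, -20)

Answer: (0, 0)
(9, 0)
(9, -20)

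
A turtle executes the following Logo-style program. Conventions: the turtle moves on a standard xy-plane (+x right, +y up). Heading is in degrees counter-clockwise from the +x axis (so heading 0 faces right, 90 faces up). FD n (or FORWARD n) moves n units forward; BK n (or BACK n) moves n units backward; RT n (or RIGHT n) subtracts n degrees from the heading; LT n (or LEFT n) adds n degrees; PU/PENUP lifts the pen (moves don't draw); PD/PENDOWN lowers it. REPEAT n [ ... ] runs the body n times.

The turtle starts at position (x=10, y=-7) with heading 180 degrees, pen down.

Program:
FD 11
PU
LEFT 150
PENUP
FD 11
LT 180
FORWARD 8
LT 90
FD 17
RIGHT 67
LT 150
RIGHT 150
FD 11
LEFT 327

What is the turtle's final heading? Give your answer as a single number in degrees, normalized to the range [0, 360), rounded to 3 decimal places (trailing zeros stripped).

Executing turtle program step by step:
Start: pos=(10,-7), heading=180, pen down
FD 11: (10,-7) -> (-1,-7) [heading=180, draw]
PU: pen up
LT 150: heading 180 -> 330
PU: pen up
FD 11: (-1,-7) -> (8.526,-12.5) [heading=330, move]
LT 180: heading 330 -> 150
FD 8: (8.526,-12.5) -> (1.598,-8.5) [heading=150, move]
LT 90: heading 150 -> 240
FD 17: (1.598,-8.5) -> (-6.902,-23.222) [heading=240, move]
RT 67: heading 240 -> 173
LT 150: heading 173 -> 323
RT 150: heading 323 -> 173
FD 11: (-6.902,-23.222) -> (-17.82,-21.882) [heading=173, move]
LT 327: heading 173 -> 140
Final: pos=(-17.82,-21.882), heading=140, 1 segment(s) drawn

Answer: 140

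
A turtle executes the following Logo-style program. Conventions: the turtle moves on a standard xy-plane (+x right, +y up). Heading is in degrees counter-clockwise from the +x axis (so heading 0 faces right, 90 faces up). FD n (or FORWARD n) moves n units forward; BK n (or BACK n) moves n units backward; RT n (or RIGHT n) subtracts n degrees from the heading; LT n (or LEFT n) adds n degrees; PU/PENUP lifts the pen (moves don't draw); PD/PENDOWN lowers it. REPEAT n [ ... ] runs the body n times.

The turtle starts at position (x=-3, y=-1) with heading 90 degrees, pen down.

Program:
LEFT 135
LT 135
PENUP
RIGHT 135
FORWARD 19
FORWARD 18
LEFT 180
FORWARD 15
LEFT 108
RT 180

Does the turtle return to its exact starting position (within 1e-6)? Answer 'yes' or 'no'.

Answer: no

Derivation:
Executing turtle program step by step:
Start: pos=(-3,-1), heading=90, pen down
LT 135: heading 90 -> 225
LT 135: heading 225 -> 0
PU: pen up
RT 135: heading 0 -> 225
FD 19: (-3,-1) -> (-16.435,-14.435) [heading=225, move]
FD 18: (-16.435,-14.435) -> (-29.163,-27.163) [heading=225, move]
LT 180: heading 225 -> 45
FD 15: (-29.163,-27.163) -> (-18.556,-16.556) [heading=45, move]
LT 108: heading 45 -> 153
RT 180: heading 153 -> 333
Final: pos=(-18.556,-16.556), heading=333, 0 segment(s) drawn

Start position: (-3, -1)
Final position: (-18.556, -16.556)
Distance = 22; >= 1e-6 -> NOT closed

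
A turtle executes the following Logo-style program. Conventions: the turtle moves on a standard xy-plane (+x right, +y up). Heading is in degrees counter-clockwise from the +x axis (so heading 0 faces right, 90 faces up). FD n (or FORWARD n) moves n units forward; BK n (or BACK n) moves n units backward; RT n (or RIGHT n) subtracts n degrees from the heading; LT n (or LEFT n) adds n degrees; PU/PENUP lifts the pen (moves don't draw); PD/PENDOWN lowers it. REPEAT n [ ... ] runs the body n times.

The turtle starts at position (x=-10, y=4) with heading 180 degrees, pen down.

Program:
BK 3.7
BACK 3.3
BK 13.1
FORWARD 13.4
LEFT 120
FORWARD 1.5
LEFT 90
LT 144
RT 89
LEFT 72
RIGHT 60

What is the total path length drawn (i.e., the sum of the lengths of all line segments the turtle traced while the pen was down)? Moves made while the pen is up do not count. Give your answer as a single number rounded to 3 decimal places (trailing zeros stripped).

Executing turtle program step by step:
Start: pos=(-10,4), heading=180, pen down
BK 3.7: (-10,4) -> (-6.3,4) [heading=180, draw]
BK 3.3: (-6.3,4) -> (-3,4) [heading=180, draw]
BK 13.1: (-3,4) -> (10.1,4) [heading=180, draw]
FD 13.4: (10.1,4) -> (-3.3,4) [heading=180, draw]
LT 120: heading 180 -> 300
FD 1.5: (-3.3,4) -> (-2.55,2.701) [heading=300, draw]
LT 90: heading 300 -> 30
LT 144: heading 30 -> 174
RT 89: heading 174 -> 85
LT 72: heading 85 -> 157
RT 60: heading 157 -> 97
Final: pos=(-2.55,2.701), heading=97, 5 segment(s) drawn

Segment lengths:
  seg 1: (-10,4) -> (-6.3,4), length = 3.7
  seg 2: (-6.3,4) -> (-3,4), length = 3.3
  seg 3: (-3,4) -> (10.1,4), length = 13.1
  seg 4: (10.1,4) -> (-3.3,4), length = 13.4
  seg 5: (-3.3,4) -> (-2.55,2.701), length = 1.5
Total = 35

Answer: 35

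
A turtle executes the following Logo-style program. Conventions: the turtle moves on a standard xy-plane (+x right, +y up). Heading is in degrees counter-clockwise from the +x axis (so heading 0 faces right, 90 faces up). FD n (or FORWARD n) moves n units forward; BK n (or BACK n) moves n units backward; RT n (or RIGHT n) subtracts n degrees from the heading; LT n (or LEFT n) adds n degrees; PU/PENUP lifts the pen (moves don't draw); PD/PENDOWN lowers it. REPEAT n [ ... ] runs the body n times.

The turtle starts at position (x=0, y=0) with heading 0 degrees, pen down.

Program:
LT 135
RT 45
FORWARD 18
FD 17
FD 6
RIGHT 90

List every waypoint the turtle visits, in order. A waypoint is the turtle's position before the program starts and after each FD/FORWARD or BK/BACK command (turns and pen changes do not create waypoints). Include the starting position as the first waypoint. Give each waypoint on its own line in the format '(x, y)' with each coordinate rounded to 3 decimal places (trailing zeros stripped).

Executing turtle program step by step:
Start: pos=(0,0), heading=0, pen down
LT 135: heading 0 -> 135
RT 45: heading 135 -> 90
FD 18: (0,0) -> (0,18) [heading=90, draw]
FD 17: (0,18) -> (0,35) [heading=90, draw]
FD 6: (0,35) -> (0,41) [heading=90, draw]
RT 90: heading 90 -> 0
Final: pos=(0,41), heading=0, 3 segment(s) drawn
Waypoints (4 total):
(0, 0)
(0, 18)
(0, 35)
(0, 41)

Answer: (0, 0)
(0, 18)
(0, 35)
(0, 41)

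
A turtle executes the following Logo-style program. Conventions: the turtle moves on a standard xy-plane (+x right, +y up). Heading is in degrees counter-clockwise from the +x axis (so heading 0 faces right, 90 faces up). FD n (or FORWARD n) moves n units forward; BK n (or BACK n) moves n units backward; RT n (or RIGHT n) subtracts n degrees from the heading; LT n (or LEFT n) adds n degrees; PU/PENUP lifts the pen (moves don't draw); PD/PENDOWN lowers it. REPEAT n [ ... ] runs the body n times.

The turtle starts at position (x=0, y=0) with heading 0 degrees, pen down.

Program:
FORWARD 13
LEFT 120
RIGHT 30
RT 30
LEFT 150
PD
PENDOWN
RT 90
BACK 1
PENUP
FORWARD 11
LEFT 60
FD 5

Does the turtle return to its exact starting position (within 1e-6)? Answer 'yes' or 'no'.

Answer: no

Derivation:
Executing turtle program step by step:
Start: pos=(0,0), heading=0, pen down
FD 13: (0,0) -> (13,0) [heading=0, draw]
LT 120: heading 0 -> 120
RT 30: heading 120 -> 90
RT 30: heading 90 -> 60
LT 150: heading 60 -> 210
PD: pen down
PD: pen down
RT 90: heading 210 -> 120
BK 1: (13,0) -> (13.5,-0.866) [heading=120, draw]
PU: pen up
FD 11: (13.5,-0.866) -> (8,8.66) [heading=120, move]
LT 60: heading 120 -> 180
FD 5: (8,8.66) -> (3,8.66) [heading=180, move]
Final: pos=(3,8.66), heading=180, 2 segment(s) drawn

Start position: (0, 0)
Final position: (3, 8.66)
Distance = 9.165; >= 1e-6 -> NOT closed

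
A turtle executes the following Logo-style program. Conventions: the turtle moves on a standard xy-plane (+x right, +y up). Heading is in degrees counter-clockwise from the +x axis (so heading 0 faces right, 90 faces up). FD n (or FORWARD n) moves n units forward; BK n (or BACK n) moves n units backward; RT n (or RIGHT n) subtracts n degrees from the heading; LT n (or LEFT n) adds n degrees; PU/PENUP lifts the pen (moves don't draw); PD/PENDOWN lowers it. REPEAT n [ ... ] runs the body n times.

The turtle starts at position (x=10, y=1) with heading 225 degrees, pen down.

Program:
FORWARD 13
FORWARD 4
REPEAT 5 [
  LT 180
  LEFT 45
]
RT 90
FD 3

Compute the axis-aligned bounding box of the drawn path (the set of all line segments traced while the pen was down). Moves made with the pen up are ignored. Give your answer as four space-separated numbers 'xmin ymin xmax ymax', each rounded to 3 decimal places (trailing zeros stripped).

Answer: -5.021 -11.021 10 1

Derivation:
Executing turtle program step by step:
Start: pos=(10,1), heading=225, pen down
FD 13: (10,1) -> (0.808,-8.192) [heading=225, draw]
FD 4: (0.808,-8.192) -> (-2.021,-11.021) [heading=225, draw]
REPEAT 5 [
  -- iteration 1/5 --
  LT 180: heading 225 -> 45
  LT 45: heading 45 -> 90
  -- iteration 2/5 --
  LT 180: heading 90 -> 270
  LT 45: heading 270 -> 315
  -- iteration 3/5 --
  LT 180: heading 315 -> 135
  LT 45: heading 135 -> 180
  -- iteration 4/5 --
  LT 180: heading 180 -> 0
  LT 45: heading 0 -> 45
  -- iteration 5/5 --
  LT 180: heading 45 -> 225
  LT 45: heading 225 -> 270
]
RT 90: heading 270 -> 180
FD 3: (-2.021,-11.021) -> (-5.021,-11.021) [heading=180, draw]
Final: pos=(-5.021,-11.021), heading=180, 3 segment(s) drawn

Segment endpoints: x in {-5.021, -2.021, 0.808, 10}, y in {-11.021, -11.021, -8.192, 1}
xmin=-5.021, ymin=-11.021, xmax=10, ymax=1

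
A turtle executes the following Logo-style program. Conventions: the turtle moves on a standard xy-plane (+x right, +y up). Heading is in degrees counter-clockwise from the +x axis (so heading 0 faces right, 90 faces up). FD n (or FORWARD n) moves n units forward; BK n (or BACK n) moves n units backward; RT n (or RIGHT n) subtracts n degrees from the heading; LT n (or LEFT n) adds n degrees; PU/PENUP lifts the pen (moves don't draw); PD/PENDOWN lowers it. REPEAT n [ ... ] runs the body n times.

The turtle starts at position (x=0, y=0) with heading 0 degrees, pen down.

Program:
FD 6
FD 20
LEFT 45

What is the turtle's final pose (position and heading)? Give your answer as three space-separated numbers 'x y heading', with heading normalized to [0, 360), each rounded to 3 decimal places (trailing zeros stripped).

Answer: 26 0 45

Derivation:
Executing turtle program step by step:
Start: pos=(0,0), heading=0, pen down
FD 6: (0,0) -> (6,0) [heading=0, draw]
FD 20: (6,0) -> (26,0) [heading=0, draw]
LT 45: heading 0 -> 45
Final: pos=(26,0), heading=45, 2 segment(s) drawn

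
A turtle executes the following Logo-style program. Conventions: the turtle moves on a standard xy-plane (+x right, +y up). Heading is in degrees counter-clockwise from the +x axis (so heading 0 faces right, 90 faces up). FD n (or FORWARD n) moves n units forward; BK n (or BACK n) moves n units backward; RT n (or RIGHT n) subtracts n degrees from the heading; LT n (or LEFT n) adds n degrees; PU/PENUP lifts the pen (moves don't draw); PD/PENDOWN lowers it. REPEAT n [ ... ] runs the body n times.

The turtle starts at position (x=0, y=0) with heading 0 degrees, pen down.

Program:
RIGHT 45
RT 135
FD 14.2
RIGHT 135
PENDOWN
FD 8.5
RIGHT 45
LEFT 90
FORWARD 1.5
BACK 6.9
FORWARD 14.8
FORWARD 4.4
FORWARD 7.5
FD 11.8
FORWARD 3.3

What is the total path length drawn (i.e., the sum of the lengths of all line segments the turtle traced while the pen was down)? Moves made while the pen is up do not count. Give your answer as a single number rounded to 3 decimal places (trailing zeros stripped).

Answer: 72.9

Derivation:
Executing turtle program step by step:
Start: pos=(0,0), heading=0, pen down
RT 45: heading 0 -> 315
RT 135: heading 315 -> 180
FD 14.2: (0,0) -> (-14.2,0) [heading=180, draw]
RT 135: heading 180 -> 45
PD: pen down
FD 8.5: (-14.2,0) -> (-8.19,6.01) [heading=45, draw]
RT 45: heading 45 -> 0
LT 90: heading 0 -> 90
FD 1.5: (-8.19,6.01) -> (-8.19,7.51) [heading=90, draw]
BK 6.9: (-8.19,7.51) -> (-8.19,0.61) [heading=90, draw]
FD 14.8: (-8.19,0.61) -> (-8.19,15.41) [heading=90, draw]
FD 4.4: (-8.19,15.41) -> (-8.19,19.81) [heading=90, draw]
FD 7.5: (-8.19,19.81) -> (-8.19,27.31) [heading=90, draw]
FD 11.8: (-8.19,27.31) -> (-8.19,39.11) [heading=90, draw]
FD 3.3: (-8.19,39.11) -> (-8.19,42.41) [heading=90, draw]
Final: pos=(-8.19,42.41), heading=90, 9 segment(s) drawn

Segment lengths:
  seg 1: (0,0) -> (-14.2,0), length = 14.2
  seg 2: (-14.2,0) -> (-8.19,6.01), length = 8.5
  seg 3: (-8.19,6.01) -> (-8.19,7.51), length = 1.5
  seg 4: (-8.19,7.51) -> (-8.19,0.61), length = 6.9
  seg 5: (-8.19,0.61) -> (-8.19,15.41), length = 14.8
  seg 6: (-8.19,15.41) -> (-8.19,19.81), length = 4.4
  seg 7: (-8.19,19.81) -> (-8.19,27.31), length = 7.5
  seg 8: (-8.19,27.31) -> (-8.19,39.11), length = 11.8
  seg 9: (-8.19,39.11) -> (-8.19,42.41), length = 3.3
Total = 72.9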